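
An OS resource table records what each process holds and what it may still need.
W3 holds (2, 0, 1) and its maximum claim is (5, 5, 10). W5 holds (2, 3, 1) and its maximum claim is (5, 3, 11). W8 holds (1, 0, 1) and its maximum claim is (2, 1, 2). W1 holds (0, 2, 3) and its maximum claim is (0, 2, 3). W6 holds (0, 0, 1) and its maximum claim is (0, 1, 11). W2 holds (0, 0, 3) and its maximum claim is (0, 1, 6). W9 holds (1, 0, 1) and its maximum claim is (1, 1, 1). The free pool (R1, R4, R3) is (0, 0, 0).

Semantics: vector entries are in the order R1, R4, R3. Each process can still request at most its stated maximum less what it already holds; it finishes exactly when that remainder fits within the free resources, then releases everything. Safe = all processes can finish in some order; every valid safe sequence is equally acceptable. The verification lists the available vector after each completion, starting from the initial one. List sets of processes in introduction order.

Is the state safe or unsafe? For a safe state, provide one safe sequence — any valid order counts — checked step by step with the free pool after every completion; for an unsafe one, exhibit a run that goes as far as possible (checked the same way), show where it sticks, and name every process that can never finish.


UNSAFE.
Key observation: W1, W9, W8, W2 can finish, but then (2, 2, 8) is all there is, and the blocked group's R3 demands exceed it.
The run W1, W9, W8, W2 cannot be extended any further. Verifying each step:
  pool = (0, 0, 0)
  W1 needs (0, 0, 0) <= (0, 0, 0) -> finishes; pool += (0, 2, 3) = (0, 2, 3)
  W9 needs (0, 1, 0) <= (0, 2, 3) -> finishes; pool += (1, 0, 1) = (1, 2, 4)
  W8 needs (1, 1, 1) <= (1, 2, 4) -> finishes; pool += (1, 0, 1) = (2, 2, 5)
  W2 needs (0, 1, 3) <= (2, 2, 5) -> finishes; pool += (0, 0, 3) = (2, 2, 8)
  W3 cannot run: need (3, 5, 9) vs free (2, 2, 8) (insufficient R1, R4 and R3)
  W5 cannot run: need (3, 0, 10) vs free (2, 2, 8) (insufficient R1 and R3)
  W6 cannot run: need (0, 1, 10) vs free (2, 2, 8) (insufficient R3)
Processes that can never finish: W3, W5 and W6.


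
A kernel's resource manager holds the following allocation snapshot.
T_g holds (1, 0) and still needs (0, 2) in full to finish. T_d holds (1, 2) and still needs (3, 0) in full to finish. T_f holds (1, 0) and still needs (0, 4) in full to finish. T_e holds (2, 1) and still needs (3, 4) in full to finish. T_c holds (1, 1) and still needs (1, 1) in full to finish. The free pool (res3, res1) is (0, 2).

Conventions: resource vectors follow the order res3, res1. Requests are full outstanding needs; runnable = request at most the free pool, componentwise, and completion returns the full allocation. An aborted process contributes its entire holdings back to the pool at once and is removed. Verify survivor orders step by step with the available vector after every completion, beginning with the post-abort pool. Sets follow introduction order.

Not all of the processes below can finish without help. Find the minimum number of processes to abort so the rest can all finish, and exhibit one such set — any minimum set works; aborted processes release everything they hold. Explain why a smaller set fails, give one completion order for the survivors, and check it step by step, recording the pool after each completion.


Abort T_d.
Key observation: T_f was stuck for good until T_d gave back (1, 2); in the order shown it finishes at step 1.
Minimality: the empty abort set fails — the state is deadlocked as it stands.
The survivors complete as T_f, T_c, T_e, T_g. Walking it through (starting from the post-abort pool):
  pool = (1, 4)
  T_f needs (0, 4) <= (1, 4) -> finishes; pool += (1, 0) = (2, 4)
  T_c needs (1, 1) <= (2, 4) -> finishes; pool += (1, 1) = (3, 5)
  T_e needs (3, 4) <= (3, 5) -> finishes; pool += (2, 1) = (5, 6)
  T_g needs (0, 2) <= (5, 6) -> finishes; pool += (1, 0) = (6, 6)


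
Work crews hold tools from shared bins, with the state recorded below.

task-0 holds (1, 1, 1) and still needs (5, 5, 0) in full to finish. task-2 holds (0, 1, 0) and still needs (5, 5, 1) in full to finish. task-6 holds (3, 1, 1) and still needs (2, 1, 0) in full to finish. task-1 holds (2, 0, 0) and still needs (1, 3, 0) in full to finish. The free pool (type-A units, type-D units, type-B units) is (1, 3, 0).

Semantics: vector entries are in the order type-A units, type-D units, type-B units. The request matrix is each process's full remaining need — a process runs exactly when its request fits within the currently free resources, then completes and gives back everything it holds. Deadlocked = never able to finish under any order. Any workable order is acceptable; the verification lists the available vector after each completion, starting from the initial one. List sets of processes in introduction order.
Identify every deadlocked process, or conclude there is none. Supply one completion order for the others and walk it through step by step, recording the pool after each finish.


Deadlocked set: task-0 and task-2.
Key observation: the pool after task-1, task-6 is (6, 4, 1); every surviving request exceeds it in type-D units, so progress ends there.
A valid finishing order for the others: task-1, task-6. Walking it through:
  pool = (1, 3, 0)
  task-1 needs (1, 3, 0) <= (1, 3, 0) -> finishes; pool += (2, 0, 0) = (3, 3, 0)
  task-6 needs (2, 1, 0) <= (3, 3, 0) -> finishes; pool += (3, 1, 1) = (6, 4, 1)
The blocked processes can never fit:
  blocked: task-0 wants (5, 5, 0), pool (6, 4, 1) — not enough type-D units
  blocked: task-2 wants (5, 5, 1), pool (6, 4, 1) — not enough type-D units


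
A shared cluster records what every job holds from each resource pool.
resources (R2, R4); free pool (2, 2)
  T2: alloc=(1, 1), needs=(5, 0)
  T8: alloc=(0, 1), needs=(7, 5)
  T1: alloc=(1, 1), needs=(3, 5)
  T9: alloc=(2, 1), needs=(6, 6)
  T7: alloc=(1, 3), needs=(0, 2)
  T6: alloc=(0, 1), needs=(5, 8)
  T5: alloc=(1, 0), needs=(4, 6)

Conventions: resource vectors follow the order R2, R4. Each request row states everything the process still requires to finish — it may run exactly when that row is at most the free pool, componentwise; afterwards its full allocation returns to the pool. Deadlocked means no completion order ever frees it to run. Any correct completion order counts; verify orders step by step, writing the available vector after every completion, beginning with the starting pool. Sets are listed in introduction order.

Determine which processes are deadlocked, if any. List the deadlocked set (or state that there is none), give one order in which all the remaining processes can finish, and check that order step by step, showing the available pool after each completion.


The deadlocked set is empty.
Key observation: T7 leads a chain of completions in which each release enables another process.
A valid finishing order for the others: T7, T1, T5, T2, T9, T8, T6. Walking it through:
  pool = (2, 2)
  run T7 (needs (0, 2), free (2, 2)); after release of (1, 3) the pool is (3, 5)
  run T1 (needs (3, 5), free (3, 5)); after release of (1, 1) the pool is (4, 6)
  run T5 (needs (4, 6), free (4, 6)); after release of (1, 0) the pool is (5, 6)
  run T2 (needs (5, 0), free (5, 6)); after release of (1, 1) the pool is (6, 7)
  run T9 (needs (6, 6), free (6, 7)); after release of (2, 1) the pool is (8, 8)
  run T8 (needs (7, 5), free (8, 8)); after release of (0, 1) the pool is (8, 9)
  run T6 (needs (5, 8), free (8, 9)); after release of (0, 1) the pool is (8, 10)


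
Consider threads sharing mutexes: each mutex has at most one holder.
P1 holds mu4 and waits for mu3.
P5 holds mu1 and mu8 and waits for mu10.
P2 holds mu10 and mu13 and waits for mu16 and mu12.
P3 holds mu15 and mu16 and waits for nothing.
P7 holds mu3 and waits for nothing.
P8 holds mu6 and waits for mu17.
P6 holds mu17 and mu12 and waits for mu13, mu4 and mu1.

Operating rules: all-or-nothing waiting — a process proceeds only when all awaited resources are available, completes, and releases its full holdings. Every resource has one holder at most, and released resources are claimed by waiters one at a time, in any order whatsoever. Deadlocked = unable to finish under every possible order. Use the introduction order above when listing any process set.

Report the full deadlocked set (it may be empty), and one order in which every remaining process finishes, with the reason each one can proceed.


Deadlocked: P5, P2, P8 and P6.
Key observation: P5 -> P2 -> P6 -> P5 is a circular wait — nothing in it can go first; P8 waits into the deadlock from upstream.
A valid finishing order for the others: P7, P1, P3.
Step-by-step check:
  run P7 (it waits on nothing); releases mu3
  run P1 (all its waits — mu3 — are resolved); releases mu4
  run P3 (it waits on nothing); releases mu15 and mu16


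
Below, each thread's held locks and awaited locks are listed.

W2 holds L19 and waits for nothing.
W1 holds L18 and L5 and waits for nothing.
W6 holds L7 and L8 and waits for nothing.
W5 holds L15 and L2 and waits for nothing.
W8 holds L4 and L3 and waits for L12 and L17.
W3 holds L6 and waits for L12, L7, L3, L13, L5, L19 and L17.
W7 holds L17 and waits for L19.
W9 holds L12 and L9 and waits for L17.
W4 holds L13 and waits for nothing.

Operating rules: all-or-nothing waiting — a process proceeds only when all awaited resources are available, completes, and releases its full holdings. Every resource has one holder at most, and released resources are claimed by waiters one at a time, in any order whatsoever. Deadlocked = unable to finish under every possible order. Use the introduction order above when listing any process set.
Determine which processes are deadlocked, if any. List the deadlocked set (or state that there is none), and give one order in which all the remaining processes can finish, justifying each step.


Nothing here is deadlocked.
Key observation: no waiting chain loops back on itself — every chain ends at a process that waits on nothing, so everyone eventually runs.
A valid finishing order for the others: W6, W2, W4, W5, W7, W9, W8, W1, W3.
Walking it through:
  W6 waits on nothing -> runs at once and releases L7 and L8
  W2 waits on nothing -> runs at once and releases L19
  W4 waits on nothing -> runs at once and releases L13
  W5 waits on nothing -> runs at once and releases L15 and L2
  W7: everything it awaited (L19) is free; runs, freeing L17
  W9: everything it awaited (L17) is free; runs, freeing L12 and L9
  W8: everything it awaited (L12 and L17) is free; runs, freeing L4 and L3
  W1 waits on nothing -> runs at once and releases L18 and L5
  W3: everything it awaited (L12, L7, L3, L13, L5, L19 and L17) is free; runs, freeing L6


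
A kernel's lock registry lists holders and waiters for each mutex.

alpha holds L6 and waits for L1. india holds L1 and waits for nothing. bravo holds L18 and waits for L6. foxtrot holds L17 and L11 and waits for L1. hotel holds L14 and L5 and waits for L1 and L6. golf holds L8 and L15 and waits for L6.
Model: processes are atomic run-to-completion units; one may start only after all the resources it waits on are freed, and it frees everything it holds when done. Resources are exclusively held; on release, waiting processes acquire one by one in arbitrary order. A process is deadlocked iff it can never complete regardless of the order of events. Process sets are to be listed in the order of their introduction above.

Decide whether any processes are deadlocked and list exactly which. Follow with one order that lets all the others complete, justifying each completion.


The deadlocked set is empty.
Key observation: no waiting chain loops back on itself — every chain ends at a process that waits on nothing, so everyone eventually runs.
A valid finishing order for the others: india, alpha, hotel, foxtrot, bravo, golf.
Check, step by step:
  run india (it waits on nothing); releases L1
  alpha: everything it awaited (L1) is free; runs, freeing L6
  hotel: everything it awaited (L1 and L6) is free; runs, freeing L14 and L5
  foxtrot: everything it awaited (L1) is free; runs, freeing L17 and L11
  bravo: everything it awaited (L6) is free; runs, freeing L18
  golf: everything it awaited (L6) is free; runs, freeing L8 and L15


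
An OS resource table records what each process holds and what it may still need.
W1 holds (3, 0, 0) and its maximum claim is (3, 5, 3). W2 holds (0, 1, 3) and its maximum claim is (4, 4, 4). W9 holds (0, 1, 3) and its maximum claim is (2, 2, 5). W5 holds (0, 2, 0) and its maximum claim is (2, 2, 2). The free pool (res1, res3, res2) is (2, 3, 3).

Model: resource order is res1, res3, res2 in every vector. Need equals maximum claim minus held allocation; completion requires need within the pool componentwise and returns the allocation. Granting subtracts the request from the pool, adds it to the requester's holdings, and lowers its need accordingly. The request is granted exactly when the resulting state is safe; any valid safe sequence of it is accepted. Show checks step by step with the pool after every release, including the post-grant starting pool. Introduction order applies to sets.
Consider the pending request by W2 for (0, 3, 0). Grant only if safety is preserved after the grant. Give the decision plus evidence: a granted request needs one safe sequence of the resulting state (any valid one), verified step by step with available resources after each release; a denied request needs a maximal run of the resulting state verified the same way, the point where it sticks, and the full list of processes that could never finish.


DENY: after the grant no complete ordering would exist.
Key observation: after W5, W9 the pool peaks at (2, 3, 6), and each blocked process is short somewhere: W1 on res3; W2 on res1.
After a pretend grant, a maximal execution: W5, W9 — then nothing else fits. Step-by-step check:
  pool = (2, 0, 3)
  run W5 (needs (2, 0, 2), free (2, 0, 3)); after release of (0, 2, 0) the pool is (2, 2, 3)
  run W9 (needs (2, 1, 2), free (2, 2, 3)); after release of (0, 1, 3) the pool is (2, 3, 6)
  blocked: W1 wants (0, 5, 3), pool (2, 3, 6) — not enough res3
  blocked: W2 wants (4, 0, 1), pool (2, 3, 6) — not enough res1
Post-grant, the permanently blocked set is W1 and W2.


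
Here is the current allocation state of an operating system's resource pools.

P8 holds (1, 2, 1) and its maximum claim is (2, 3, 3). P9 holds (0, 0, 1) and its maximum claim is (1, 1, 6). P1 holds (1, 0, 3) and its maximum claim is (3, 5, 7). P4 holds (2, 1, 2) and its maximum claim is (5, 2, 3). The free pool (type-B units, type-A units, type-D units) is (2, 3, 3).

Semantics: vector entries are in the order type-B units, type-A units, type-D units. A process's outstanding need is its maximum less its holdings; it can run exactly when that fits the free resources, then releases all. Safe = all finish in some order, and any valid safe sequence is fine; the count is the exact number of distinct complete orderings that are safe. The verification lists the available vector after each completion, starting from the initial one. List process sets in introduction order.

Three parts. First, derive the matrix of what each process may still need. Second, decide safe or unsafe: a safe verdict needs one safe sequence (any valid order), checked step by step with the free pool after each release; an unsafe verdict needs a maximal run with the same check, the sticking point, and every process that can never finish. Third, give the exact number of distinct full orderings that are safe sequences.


(1) Outstanding need per process (order type-B units, type-A units, type-D units):
  P8: (1, 1, 2)
  P9: (1, 1, 5)
  P1: (2, 5, 4)
  P4: (3, 1, 1)
(2) SAFE, for example via the order P8, P4, P1, P9.
Key observation: the order's first zero-slack moment is P4 ((3, 1, 1) needed, (3, 5, 4) free — a requested resource with nothing to spare).
Step-by-step check:
  pool = (2, 3, 3)
  P8 needs (1, 1, 2) <= (2, 3, 3) -> finishes; pool += (1, 2, 1) = (3, 5, 4)
  P4 needs (3, 1, 1) <= (3, 5, 4) -> finishes; pool += (2, 1, 2) = (5, 6, 6)
  P1 needs (2, 5, 4) <= (5, 6, 6) -> finishes; pool += (1, 0, 3) = (6, 6, 9)
  P9 needs (1, 1, 5) <= (6, 6, 9) -> finishes; pool += (0, 0, 1) = (6, 6, 10)
(3) The exact count: 4 of the possible complete orderings are safe sequences.


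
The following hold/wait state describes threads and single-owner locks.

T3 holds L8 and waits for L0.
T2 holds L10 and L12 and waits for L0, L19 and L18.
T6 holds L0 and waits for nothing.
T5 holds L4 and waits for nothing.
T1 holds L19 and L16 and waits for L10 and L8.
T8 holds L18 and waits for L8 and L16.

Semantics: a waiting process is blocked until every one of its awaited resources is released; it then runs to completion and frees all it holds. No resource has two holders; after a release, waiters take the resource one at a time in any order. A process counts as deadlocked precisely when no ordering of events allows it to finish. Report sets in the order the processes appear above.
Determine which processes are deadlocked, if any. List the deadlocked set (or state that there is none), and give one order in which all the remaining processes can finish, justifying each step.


The deadlocked set is T2, T1 and T8.
Key observation: along T2 -> T1 -> T2, each member waits on what the next one holds — a deadlock; T8 is caught in further circular waits.
A valid finishing order for the others: T6, T3, T5.
Step-by-step check:
  run T6 (it waits on nothing); releases L0
  run T3 (all its waits — L0 — are resolved); releases L8
  run T5 (it waits on nothing); releases L4


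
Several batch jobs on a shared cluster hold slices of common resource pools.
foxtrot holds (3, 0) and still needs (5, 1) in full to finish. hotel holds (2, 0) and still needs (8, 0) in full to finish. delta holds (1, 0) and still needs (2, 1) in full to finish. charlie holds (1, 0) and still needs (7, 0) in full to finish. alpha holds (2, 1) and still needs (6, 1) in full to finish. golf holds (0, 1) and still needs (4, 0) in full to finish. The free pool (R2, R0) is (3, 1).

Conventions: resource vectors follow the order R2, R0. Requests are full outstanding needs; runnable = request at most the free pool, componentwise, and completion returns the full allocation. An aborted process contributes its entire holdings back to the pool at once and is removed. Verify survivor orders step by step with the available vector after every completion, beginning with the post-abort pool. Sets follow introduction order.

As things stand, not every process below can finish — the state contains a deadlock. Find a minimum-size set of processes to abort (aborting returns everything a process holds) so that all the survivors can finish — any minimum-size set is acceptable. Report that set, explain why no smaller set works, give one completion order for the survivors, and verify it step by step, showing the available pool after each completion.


Minimum abort set: foxtrot.
Key observation: alpha had no path to completion before; after the abort of foxtrot ((3, 0) returned), step 2 is where it fits.
No smaller set exists: with zero aborts the deadlock remains.
The survivors complete as delta, alpha, hotel, charlie, golf. Step-by-step check (starting from the post-abort pool):
  pool = (6, 1)
  run delta (needs (2, 1), free (6, 1)); after release of (1, 0) the pool is (7, 1)
  run alpha (needs (6, 1), free (7, 1)); after release of (2, 1) the pool is (9, 2)
  run hotel (needs (8, 0), free (9, 2)); after release of (2, 0) the pool is (11, 2)
  run charlie (needs (7, 0), free (11, 2)); after release of (1, 0) the pool is (12, 2)
  run golf (needs (4, 0), free (12, 2)); after release of (0, 1) the pool is (12, 3)


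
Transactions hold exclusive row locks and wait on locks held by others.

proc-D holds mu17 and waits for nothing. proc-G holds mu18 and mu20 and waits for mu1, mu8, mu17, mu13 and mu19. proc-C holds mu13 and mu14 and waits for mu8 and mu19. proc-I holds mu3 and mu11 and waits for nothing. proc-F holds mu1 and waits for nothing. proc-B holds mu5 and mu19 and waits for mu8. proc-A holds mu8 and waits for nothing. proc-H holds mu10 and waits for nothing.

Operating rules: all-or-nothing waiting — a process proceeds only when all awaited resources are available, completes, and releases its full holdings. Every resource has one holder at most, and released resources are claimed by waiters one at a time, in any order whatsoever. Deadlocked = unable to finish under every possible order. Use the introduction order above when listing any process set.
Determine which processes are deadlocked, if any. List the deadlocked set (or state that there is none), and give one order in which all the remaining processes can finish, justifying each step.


No process is deadlocked.
Key observation: the wait relation is loop-free; peeling off processes with no waits unwinds the whole state.
A valid finishing order for the others: proc-A, proc-B, proc-F, proc-I, proc-D, proc-C, proc-G, proc-H.
Step-by-step check:
  proc-A: no waits; runs immediately, freeing mu8
  run proc-B (all its waits — mu8 — are resolved); releases mu5 and mu19
  proc-F: no waits; runs immediately, freeing mu1
  proc-I: no waits; runs immediately, freeing mu3 and mu11
  proc-D: no waits; runs immediately, freeing mu17
  run proc-C (all its waits — mu8 and mu19 — are resolved); releases mu13 and mu14
  run proc-G (all its waits — mu1, mu8, mu17, mu13 and mu19 — are resolved); releases mu18 and mu20
  proc-H: no waits; runs immediately, freeing mu10


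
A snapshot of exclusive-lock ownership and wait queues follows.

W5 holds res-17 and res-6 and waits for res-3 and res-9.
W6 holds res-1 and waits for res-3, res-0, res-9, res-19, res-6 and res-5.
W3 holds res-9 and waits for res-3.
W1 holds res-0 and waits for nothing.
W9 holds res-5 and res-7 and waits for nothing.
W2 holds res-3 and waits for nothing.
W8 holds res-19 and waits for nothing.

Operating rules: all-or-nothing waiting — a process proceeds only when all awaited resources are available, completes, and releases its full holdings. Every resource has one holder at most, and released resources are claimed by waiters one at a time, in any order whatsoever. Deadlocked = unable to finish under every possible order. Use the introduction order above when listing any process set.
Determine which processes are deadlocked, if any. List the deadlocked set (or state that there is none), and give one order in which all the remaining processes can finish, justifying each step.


No process is deadlocked.
Key observation: every chain of waits terminates; starting from the processes that wait on nothing, all the rest unlock in turn.
The rest can finish in the order W2, W3, W5, W9, W1, W8, W6.
Step-by-step check:
  W2: no waits; runs immediately, freeing res-3
  run W3 (all its waits — res-3 — are resolved); releases res-9
  run W5 (all its waits — res-3 and res-9 — are resolved); releases res-17 and res-6
  W9: no waits; runs immediately, freeing res-5 and res-7
  W1: no waits; runs immediately, freeing res-0
  W8: no waits; runs immediately, freeing res-19
  run W6 (all its waits — res-3, res-0, res-9, res-19, res-6 and res-5 — are resolved); releases res-1


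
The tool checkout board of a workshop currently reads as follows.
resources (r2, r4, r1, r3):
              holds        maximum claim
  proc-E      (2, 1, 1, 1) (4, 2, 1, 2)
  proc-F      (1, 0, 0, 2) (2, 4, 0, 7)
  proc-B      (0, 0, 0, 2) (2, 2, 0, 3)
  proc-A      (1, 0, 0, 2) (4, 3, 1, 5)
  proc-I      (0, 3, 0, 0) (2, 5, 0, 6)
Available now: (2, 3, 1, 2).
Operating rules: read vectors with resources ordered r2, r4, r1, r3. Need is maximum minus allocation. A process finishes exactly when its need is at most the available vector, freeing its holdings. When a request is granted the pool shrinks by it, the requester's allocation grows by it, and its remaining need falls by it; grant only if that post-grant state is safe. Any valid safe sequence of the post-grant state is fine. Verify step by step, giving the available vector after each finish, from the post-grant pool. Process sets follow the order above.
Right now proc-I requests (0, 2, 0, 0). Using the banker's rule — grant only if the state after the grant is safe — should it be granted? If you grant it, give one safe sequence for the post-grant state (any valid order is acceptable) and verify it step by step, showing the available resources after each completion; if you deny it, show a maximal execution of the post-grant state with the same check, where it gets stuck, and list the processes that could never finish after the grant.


DENY. Granting would leave the state unsafe.
Key observation: after proc-E, proc-B the pool peaks at (4, 2, 2, 5), and each blocked process is short somewhere: proc-F on r4; proc-A on r4; proc-I on r3.
Pretend the grant happened; the run proc-E, proc-B goes as far as possible. Check, step by step:
  pool = (2, 1, 1, 2)
  run proc-E (needs (2, 1, 0, 1), free (2, 1, 1, 2)); after release of (2, 1, 1, 1) the pool is (4, 2, 2, 3)
  run proc-B (needs (2, 2, 0, 1), free (4, 2, 2, 3)); after release of (0, 0, 0, 2) the pool is (4, 2, 2, 5)
  blocked: proc-F wants (1, 4, 0, 5), pool (4, 2, 2, 5) — not enough r4
  blocked: proc-A wants (3, 3, 1, 3), pool (4, 2, 2, 5) — not enough r4
  blocked: proc-I wants (2, 0, 0, 6), pool (4, 2, 2, 5) — not enough r3
Had the request been granted, proc-F, proc-A and proc-I could never finish.


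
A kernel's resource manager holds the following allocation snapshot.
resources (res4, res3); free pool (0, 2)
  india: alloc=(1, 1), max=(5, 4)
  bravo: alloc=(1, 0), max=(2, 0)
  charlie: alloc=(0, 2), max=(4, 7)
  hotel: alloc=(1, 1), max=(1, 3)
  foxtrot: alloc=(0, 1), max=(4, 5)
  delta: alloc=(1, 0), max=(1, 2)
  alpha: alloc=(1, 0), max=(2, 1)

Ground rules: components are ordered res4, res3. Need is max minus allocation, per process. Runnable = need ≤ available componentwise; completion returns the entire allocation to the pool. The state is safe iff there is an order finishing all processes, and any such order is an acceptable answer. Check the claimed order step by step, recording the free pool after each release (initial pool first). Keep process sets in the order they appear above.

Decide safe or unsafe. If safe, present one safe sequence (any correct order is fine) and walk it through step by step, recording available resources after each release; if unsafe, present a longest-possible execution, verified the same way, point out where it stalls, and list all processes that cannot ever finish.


SAFE — a valid safe sequence is hotel, delta, bravo, alpha, india, foxtrot, charlie.
Key observation: at hotel the run first touches a limit — (0, 2) against (0, 2), exact on a resource it actually requests.
Step-by-step check:
  pool = (0, 2)
  hotel needs (0, 2) <= (0, 2) -> finishes; pool += (1, 1) = (1, 3)
  delta needs (0, 2) <= (1, 3) -> finishes; pool += (1, 0) = (2, 3)
  bravo needs (1, 0) <= (2, 3) -> finishes; pool += (1, 0) = (3, 3)
  alpha needs (1, 1) <= (3, 3) -> finishes; pool += (1, 0) = (4, 3)
  india needs (4, 3) <= (4, 3) -> finishes; pool += (1, 1) = (5, 4)
  foxtrot needs (4, 4) <= (5, 4) -> finishes; pool += (0, 1) = (5, 5)
  charlie needs (4, 5) <= (5, 5) -> finishes; pool += (0, 2) = (5, 7)


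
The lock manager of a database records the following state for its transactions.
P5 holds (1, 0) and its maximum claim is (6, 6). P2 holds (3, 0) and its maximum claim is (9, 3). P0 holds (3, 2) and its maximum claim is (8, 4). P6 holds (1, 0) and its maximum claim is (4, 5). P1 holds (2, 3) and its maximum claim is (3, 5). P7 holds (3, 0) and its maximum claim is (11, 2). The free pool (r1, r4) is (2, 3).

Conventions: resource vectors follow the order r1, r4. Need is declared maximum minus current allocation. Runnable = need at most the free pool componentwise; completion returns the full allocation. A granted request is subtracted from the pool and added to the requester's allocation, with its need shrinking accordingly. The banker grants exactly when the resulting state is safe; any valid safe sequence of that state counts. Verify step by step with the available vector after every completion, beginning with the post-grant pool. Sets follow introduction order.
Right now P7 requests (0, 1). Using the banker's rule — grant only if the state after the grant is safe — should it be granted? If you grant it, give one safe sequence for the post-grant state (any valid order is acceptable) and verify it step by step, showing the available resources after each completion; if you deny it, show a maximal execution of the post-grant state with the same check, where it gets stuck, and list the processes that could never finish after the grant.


GRANT — the state after the grant stays safe, e.g. via P1, P6, P0, P5, P7, P2.
Key observation: the grant leaves (2, 2) free — enough for P1, whose release restarts the cascade.
Step-by-step check of the post-grant state:
  pool = (2, 2)
  P1 needs (1, 2) <= (2, 2) -> finishes; pool += (2, 3) = (4, 5)
  P6 needs (3, 5) <= (4, 5) -> finishes; pool += (1, 0) = (5, 5)
  P0 needs (5, 2) <= (5, 5) -> finishes; pool += (3, 2) = (8, 7)
  P5 needs (5, 6) <= (8, 7) -> finishes; pool += (1, 0) = (9, 7)
  P7 needs (8, 1) <= (9, 7) -> finishes; pool += (3, 1) = (12, 8)
  P2 needs (6, 3) <= (12, 8) -> finishes; pool += (3, 0) = (15, 8)


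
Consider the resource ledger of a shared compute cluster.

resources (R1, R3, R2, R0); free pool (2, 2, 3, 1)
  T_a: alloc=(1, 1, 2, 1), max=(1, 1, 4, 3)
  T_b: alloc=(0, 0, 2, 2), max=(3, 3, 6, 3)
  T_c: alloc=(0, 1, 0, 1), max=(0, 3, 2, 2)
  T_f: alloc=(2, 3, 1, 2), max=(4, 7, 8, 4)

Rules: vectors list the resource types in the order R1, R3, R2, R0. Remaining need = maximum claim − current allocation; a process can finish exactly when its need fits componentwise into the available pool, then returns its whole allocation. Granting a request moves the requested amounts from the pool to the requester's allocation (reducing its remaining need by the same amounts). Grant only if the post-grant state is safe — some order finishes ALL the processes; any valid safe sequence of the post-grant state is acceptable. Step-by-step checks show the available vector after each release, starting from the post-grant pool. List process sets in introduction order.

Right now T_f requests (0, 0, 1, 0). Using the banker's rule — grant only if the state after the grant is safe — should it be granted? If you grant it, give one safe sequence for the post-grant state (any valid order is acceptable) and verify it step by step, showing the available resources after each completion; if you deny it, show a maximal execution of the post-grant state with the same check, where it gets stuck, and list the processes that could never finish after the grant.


GRANT. The post-grant state is safe; one safe sequence: T_c, T_a, T_b, T_f.
Key observation: after the grant the pool drops to (2, 2, 2, 1), which still lets T_c finish first and unwind the rest.
Step-by-step check of the post-grant state:
  pool = (2, 2, 2, 1)
  run T_c (needs (0, 2, 2, 1), free (2, 2, 2, 1)); after release of (0, 1, 0, 1) the pool is (2, 3, 2, 2)
  run T_a (needs (0, 0, 2, 2), free (2, 3, 2, 2)); after release of (1, 1, 2, 1) the pool is (3, 4, 4, 3)
  run T_b (needs (3, 3, 4, 1), free (3, 4, 4, 3)); after release of (0, 0, 2, 2) the pool is (3, 4, 6, 5)
  run T_f (needs (2, 4, 6, 2), free (3, 4, 6, 5)); after release of (2, 3, 2, 2) the pool is (5, 7, 8, 7)


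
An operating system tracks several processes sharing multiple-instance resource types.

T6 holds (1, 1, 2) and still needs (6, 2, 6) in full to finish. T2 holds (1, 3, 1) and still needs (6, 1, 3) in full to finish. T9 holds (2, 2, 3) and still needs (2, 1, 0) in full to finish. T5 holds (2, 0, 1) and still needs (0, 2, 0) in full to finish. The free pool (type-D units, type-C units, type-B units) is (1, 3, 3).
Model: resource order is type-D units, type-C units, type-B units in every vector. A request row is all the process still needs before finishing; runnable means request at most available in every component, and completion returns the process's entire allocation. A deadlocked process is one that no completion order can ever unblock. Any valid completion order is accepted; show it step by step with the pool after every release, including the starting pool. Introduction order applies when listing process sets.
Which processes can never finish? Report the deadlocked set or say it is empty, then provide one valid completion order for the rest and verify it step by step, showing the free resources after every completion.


Deadlocked set: T6 and T2.
Key observation: after T5, T9 complete, (5, 5, 7) is the best the pool ever gets, yet each leftover process wants more type-D units.
The rest can finish in the order T5, T9. Check, step by step:
  pool = (1, 3, 3)
  run T5 (needs (0, 2, 0), free (1, 3, 3)); after release of (2, 0, 1) the pool is (3, 3, 4)
  run T9 (needs (2, 1, 0), free (3, 3, 4)); after release of (2, 2, 3) the pool is (5, 5, 7)
The blocked processes can never fit:
  blocked: T6 wants (6, 2, 6), pool (5, 5, 7) — not enough type-D units
  blocked: T2 wants (6, 1, 3), pool (5, 5, 7) — not enough type-D units


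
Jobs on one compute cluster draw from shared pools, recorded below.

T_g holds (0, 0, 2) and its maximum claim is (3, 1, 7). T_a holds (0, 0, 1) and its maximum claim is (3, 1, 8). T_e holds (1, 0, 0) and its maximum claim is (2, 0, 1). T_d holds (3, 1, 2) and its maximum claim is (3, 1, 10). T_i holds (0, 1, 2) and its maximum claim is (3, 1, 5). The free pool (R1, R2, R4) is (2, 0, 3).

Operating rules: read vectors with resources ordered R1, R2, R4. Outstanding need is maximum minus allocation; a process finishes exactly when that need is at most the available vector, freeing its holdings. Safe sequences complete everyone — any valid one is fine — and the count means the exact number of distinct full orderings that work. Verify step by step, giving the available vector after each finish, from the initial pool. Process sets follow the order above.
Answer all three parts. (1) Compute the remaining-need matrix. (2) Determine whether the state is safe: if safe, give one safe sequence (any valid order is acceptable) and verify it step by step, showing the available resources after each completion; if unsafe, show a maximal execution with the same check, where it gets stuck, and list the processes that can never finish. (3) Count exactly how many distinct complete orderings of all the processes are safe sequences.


(1) Need matrix, components ordered R1, R2, R4:
  T_g: (3, 1, 5)
  T_a: (3, 1, 7)
  T_e: (1, 0, 1)
  T_d: (0, 0, 8)
  T_i: (3, 0, 3)
(2) SAFE. One safe sequence: T_e, T_i, T_g, T_a, T_d.
Key observation: T_i marks the first exact bind of the order: its need (3, 0, 3) fits the free (3, 0, 3) with zero slack on a requested resource.
Step-by-step check:
  pool = (2, 0, 3)
  run T_e (needs (1, 0, 1), free (2, 0, 3)); after release of (1, 0, 0) the pool is (3, 0, 3)
  run T_i (needs (3, 0, 3), free (3, 0, 3)); after release of (0, 1, 2) the pool is (3, 1, 5)
  run T_g (needs (3, 1, 5), free (3, 1, 5)); after release of (0, 0, 2) the pool is (3, 1, 7)
  run T_a (needs (3, 1, 7), free (3, 1, 7)); after release of (0, 0, 1) the pool is (3, 1, 8)
  run T_d (needs (0, 0, 8), free (3, 1, 8)); after release of (3, 1, 2) the pool is (6, 2, 10)
(3) Exactly 1 of the possible complete orderings is a safe sequence.


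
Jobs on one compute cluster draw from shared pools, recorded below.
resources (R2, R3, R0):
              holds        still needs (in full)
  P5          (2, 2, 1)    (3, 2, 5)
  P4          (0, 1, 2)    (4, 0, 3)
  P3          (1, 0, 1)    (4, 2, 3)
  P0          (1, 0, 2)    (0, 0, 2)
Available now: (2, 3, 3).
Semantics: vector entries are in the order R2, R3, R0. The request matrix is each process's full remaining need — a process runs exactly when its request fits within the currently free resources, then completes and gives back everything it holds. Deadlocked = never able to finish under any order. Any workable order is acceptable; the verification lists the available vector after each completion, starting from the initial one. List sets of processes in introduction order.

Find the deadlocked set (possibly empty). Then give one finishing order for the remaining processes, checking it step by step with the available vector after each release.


Nothing here is deadlocked.
Key observation: P0 can run right away; the returned allocation unlocks the remaining processes in turn.
The rest can finish in the order P0, P5, P4, P3. Verifying each step:
  pool = (2, 3, 3)
  P0: need (0, 0, 2) fits (2, 3, 3); releases (1, 0, 2), pool now (3, 3, 5)
  P5: need (3, 2, 5) fits (3, 3, 5); releases (2, 2, 1), pool now (5, 5, 6)
  P4: need (4, 0, 3) fits (5, 5, 6); releases (0, 1, 2), pool now (5, 6, 8)
  P3: need (4, 2, 3) fits (5, 6, 8); releases (1, 0, 1), pool now (6, 6, 9)


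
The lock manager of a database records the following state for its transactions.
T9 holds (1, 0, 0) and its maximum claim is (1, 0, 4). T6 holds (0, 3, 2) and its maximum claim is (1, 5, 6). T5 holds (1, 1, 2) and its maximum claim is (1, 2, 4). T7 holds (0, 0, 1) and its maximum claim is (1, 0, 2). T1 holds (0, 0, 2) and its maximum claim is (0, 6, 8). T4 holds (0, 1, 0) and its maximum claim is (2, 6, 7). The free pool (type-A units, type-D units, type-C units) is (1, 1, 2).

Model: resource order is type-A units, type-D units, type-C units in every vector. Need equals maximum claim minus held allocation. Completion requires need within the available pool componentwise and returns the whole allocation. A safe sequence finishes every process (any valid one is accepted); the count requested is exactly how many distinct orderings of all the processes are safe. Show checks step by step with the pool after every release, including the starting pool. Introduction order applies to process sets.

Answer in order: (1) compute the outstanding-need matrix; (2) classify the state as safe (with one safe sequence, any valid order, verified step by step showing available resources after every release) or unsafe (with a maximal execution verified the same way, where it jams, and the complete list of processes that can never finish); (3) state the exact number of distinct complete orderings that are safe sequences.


(1) Need matrix, components ordered type-A units, type-D units, type-C units:
  T9: (0, 0, 4)
  T6: (1, 2, 4)
  T5: (0, 1, 2)
  T7: (1, 0, 1)
  T1: (0, 6, 6)
  T4: (2, 5, 7)
(2) SAFE, for example via the order T7, T5, T6, T4, T1, T9.
Key observation: the first exact fit in this order is T7 — it needs (1, 0, 1) with (1, 1, 2) free, meeting a requested resource to the last unit.
Step-by-step check:
  pool = (1, 1, 2)
  run T7 (needs (1, 0, 1), free (1, 1, 2)); after release of (0, 0, 1) the pool is (1, 1, 3)
  run T5 (needs (0, 1, 2), free (1, 1, 3)); after release of (1, 1, 2) the pool is (2, 2, 5)
  run T6 (needs (1, 2, 4), free (2, 2, 5)); after release of (0, 3, 2) the pool is (2, 5, 7)
  run T4 (needs (2, 5, 7), free (2, 5, 7)); after release of (0, 1, 0) the pool is (2, 6, 7)
  run T1 (needs (0, 6, 6), free (2, 6, 7)); after release of (0, 0, 2) the pool is (2, 6, 9)
  run T9 (needs (0, 0, 4), free (2, 6, 9)); after release of (1, 0, 0) the pool is (3, 6, 9)
(3) Exactly 14 of the possible complete orderings are safe sequences.


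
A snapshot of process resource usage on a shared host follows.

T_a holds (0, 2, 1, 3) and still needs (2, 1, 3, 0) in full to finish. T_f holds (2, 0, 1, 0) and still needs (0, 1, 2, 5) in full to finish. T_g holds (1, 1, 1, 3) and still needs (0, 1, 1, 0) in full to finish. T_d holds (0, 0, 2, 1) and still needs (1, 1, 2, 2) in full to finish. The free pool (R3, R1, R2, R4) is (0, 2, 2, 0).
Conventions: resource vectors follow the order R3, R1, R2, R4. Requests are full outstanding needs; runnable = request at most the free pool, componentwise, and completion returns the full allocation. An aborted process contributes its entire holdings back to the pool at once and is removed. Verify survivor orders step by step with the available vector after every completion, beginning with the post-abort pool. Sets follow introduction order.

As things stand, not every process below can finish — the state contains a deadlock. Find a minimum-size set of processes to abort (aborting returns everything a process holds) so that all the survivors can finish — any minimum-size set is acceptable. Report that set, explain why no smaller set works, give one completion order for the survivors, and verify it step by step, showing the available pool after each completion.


Minimum abort set: T_a.
Key observation: T_f could never have finished before the abort; with (0, 2, 1, 3) returned by T_a, it fits at step 2.
Why nothing smaller works: aborting no one leaves the state deadlocked as given.
Survivors finish in the order: T_g, T_f, T_d. Check, step by step (pool after the aborts first):
  pool = (0, 4, 3, 3)
  T_g needs (0, 1, 1, 0) <= (0, 4, 3, 3) -> finishes; pool += (1, 1, 1, 3) = (1, 5, 4, 6)
  T_f needs (0, 1, 2, 5) <= (1, 5, 4, 6) -> finishes; pool += (2, 0, 1, 0) = (3, 5, 5, 6)
  T_d needs (1, 1, 2, 2) <= (3, 5, 5, 6) -> finishes; pool += (0, 0, 2, 1) = (3, 5, 7, 7)
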